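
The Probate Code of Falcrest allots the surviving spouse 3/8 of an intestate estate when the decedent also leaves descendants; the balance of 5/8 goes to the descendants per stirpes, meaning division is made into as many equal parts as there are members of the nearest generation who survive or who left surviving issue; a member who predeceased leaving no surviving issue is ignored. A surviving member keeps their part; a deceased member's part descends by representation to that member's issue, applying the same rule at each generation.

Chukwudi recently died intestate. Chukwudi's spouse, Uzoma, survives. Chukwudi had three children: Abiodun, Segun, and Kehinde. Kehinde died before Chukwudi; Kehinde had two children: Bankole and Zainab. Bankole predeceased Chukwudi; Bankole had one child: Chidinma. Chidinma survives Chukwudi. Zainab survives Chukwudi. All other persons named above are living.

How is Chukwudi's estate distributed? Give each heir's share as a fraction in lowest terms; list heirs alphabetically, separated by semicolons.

Uzoma, as surviving spouse, takes 3/8.
The remaining 5/8 passes to Chukwudi's descendants per stirpes.
The 5/8 is divided into 3 equal shares of 5/24 among Abiodun, Segun, Kehinde.
Abiodun is living and takes 5/24.
Segun is living and takes 5/24.
Kehinde predeceased; the 5/24 allotted to Kehinde's branch passes to Kehinde's issue by representation.
The 5/24 is divided into 2 equal shares of 5/48 among Bankole, Zainab.
Bankole predeceased; the 5/48 allotted to Bankole's branch passes to Bankole's issue by representation.
Chidinma is the sole taker at this level and receives the full 5/48.
Zainab is living and takes 5/48.

Abiodun 5/24; Chidinma 5/48; Segun 5/24; Uzoma 3/8; Zainab 5/48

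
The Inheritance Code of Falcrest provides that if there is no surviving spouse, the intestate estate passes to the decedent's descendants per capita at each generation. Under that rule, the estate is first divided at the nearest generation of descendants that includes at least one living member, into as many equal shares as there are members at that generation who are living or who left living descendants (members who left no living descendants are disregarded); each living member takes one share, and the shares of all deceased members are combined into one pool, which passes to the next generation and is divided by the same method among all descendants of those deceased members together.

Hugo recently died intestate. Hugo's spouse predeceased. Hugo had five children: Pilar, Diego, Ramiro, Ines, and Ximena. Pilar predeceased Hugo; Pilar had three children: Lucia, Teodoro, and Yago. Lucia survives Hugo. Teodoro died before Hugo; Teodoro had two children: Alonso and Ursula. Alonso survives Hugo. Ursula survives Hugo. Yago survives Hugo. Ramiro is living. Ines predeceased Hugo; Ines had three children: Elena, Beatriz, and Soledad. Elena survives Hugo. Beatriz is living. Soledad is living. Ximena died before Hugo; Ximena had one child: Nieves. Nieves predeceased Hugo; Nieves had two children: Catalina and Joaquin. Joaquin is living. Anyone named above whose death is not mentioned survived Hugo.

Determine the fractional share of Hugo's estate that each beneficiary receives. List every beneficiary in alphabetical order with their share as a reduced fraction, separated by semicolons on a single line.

There is no surviving spouse, so the entire estate passes to Hugo's descendants per capita at each generation.
At generation 1 (Pilar, Diego, Ramiro, Ines, Ximena) there are 5 shares of (1)/5 = 1/5 each.
Living: Diego and Ramiro — each takes 1/5.
Deceased: Pilar, Ines, and Ximena. Their combined 3/5 is pooled and carried to generation 2.
At generation 2 (Lucia, Teodoro, Yago, Elena, Beatriz, Soledad, Nieves) there are 7 shares of (3/5)/7 = 3/35 each.
Living: Lucia, Yago, Elena, Beatriz, and Soledad — each takes 3/35.
Deceased: Teodoro and Nieves. Their combined 6/35 is pooled and carried to generation 3.
At generation 3 (Alonso, Ursula, Catalina, Joaquin) there are 4 shares of (6/35)/4 = 3/70 each.
Living: Alonso, Ursula, Catalina, and Joaquin — each takes 3/70.

Alonso 3/70; Beatriz 3/35; Catalina 3/70; Diego 1/5; Elena 3/35; Joaquin 3/70; Lucia 3/35; Ramiro 1/5; Soledad 3/35; Ursula 3/70; Yago 3/35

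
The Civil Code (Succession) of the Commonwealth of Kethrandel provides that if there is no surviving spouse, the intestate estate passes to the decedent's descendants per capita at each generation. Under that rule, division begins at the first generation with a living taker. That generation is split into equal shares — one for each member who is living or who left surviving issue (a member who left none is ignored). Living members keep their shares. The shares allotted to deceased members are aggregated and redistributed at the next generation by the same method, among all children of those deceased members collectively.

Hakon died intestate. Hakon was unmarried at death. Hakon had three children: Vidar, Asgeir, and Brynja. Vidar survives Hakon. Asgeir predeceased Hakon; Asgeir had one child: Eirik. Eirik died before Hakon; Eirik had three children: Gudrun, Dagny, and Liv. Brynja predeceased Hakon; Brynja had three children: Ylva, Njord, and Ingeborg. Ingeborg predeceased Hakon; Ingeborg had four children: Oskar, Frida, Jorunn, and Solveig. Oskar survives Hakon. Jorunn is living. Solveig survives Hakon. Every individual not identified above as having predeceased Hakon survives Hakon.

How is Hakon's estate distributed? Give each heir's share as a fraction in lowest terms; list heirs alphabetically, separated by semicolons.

Dagny 1/21; Frida 1/21; Gudrun 1/21; Jorunn 1/21; Liv 1/21; Njord 1/6; Oskar 1/21; Solveig 1/21; Vidar 1/3; Ylva 1/6

There is no surviving spouse, so the entire estate passes to Hakon's descendants per capita at each generation.
At generation 1 (Vidar, Asgeir, Brynja) there are 3 shares of (1)/3 = 1/3 each.
Living: Vidar — each takes 1/3.
Deceased: Asgeir and Brynja. Their combined 2/3 is pooled and carried to generation 2.
At generation 2 (Eirik, Ylva, Njord, Ingeborg) there are 4 shares of (2/3)/4 = 1/6 each.
Living: Ylva and Njord — each takes 1/6.
Deceased: Eirik and Ingeborg. Their combined 1/3 is pooled and carried to generation 3.
At generation 3 (Gudrun, Dagny, Liv, Oskar, Frida, Jorunn, Solveig) there are 7 shares of (1/3)/7 = 1/21 each.
Living: Gudrun, Dagny, Liv, Oskar, Frida, Jorunn, and Solveig — each takes 1/21.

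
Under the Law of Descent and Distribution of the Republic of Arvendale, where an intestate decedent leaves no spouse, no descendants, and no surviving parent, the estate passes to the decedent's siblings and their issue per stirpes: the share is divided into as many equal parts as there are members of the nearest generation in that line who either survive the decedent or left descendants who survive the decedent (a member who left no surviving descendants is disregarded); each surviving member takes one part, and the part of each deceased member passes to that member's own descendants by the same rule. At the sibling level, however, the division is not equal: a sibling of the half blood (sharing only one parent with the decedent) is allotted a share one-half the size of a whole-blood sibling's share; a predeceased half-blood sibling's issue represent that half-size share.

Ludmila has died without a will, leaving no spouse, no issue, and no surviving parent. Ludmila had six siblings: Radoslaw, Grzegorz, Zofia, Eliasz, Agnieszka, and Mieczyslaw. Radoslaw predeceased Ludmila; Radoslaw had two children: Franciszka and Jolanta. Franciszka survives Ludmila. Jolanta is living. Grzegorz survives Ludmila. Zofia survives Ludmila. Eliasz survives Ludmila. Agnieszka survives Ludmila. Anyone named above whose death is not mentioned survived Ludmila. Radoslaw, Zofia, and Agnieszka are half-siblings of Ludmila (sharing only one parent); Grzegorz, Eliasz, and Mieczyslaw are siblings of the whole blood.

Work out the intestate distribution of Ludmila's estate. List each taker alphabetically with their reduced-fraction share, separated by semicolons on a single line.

Agnieszka 1/9; Eliasz 2/9; Franciszka 1/18; Grzegorz 2/9; Jolanta 1/18; Mieczyslaw 2/9; Zofia 1/9

No spouse, descendants, or parent survives, so the estate passes to Ludmila's siblings per stirpes.
Half-blood siblings count for one-half the weight of whole-blood siblings at the initial division.
Dividing 1 in proportion to weights (total weight 9/2): Radoslaw (weight 1/2) → 1/9; Grzegorz (weight 1) → 2/9; Zofia (weight 1/2) → 1/9; Eliasz (weight 1) → 2/9; Agnieszka (weight 1/2) → 1/9; Mieczyslaw (weight 1) → 2/9.
Radoslaw predeceased; the 1/9 allotted to Radoslaw's branch passes to Radoslaw's issue by representation.
The 1/9 is divided into 2 equal shares of 1/18 among Franciszka, Jolanta.
Franciszka is living and takes 1/18.
Jolanta is living and takes 1/18.
Grzegorz is living and takes 2/9.
Zofia is living and takes 1/9.
Eliasz is living and takes 2/9.
Agnieszka is living and takes 1/9.
Mieczyslaw is living and takes 2/9.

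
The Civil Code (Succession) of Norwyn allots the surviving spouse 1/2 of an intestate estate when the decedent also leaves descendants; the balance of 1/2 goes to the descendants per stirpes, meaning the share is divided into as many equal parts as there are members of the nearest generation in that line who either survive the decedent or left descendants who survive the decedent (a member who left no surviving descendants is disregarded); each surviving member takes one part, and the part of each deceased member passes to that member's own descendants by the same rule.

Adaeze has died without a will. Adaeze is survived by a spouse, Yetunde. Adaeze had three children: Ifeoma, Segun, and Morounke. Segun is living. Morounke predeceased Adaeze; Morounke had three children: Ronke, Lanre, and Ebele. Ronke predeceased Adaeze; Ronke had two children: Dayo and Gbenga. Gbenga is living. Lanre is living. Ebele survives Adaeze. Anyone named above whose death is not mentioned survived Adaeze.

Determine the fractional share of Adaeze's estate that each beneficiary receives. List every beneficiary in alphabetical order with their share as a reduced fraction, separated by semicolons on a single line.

Dayo 1/36; Ebele 1/18; Gbenga 1/36; Ifeoma 1/6; Lanre 1/18; Segun 1/6; Yetunde 1/2

Yetunde, as surviving spouse, takes 1/2.
The remaining 1/2 passes to Adaeze's descendants per stirpes.
The 1/2 is divided into 3 equal shares of 1/6 among Ifeoma, Segun, Morounke.
Ifeoma is living and takes 1/6.
Segun is living and takes 1/6.
Morounke predeceased; the 1/6 allotted to Morounke's branch passes to Morounke's issue by representation.
The 1/6 is divided into 3 equal shares of 1/18 among Ronke, Lanre, Ebele.
Ronke predeceased; the 1/18 allotted to Ronke's branch passes to Ronke's issue by representation.
The 1/18 is divided into 2 equal shares of 1/36 among Dayo, Gbenga.
Dayo is living and takes 1/36.
Gbenga is living and takes 1/36.
Lanre is living and takes 1/18.
Ebele is living and takes 1/18.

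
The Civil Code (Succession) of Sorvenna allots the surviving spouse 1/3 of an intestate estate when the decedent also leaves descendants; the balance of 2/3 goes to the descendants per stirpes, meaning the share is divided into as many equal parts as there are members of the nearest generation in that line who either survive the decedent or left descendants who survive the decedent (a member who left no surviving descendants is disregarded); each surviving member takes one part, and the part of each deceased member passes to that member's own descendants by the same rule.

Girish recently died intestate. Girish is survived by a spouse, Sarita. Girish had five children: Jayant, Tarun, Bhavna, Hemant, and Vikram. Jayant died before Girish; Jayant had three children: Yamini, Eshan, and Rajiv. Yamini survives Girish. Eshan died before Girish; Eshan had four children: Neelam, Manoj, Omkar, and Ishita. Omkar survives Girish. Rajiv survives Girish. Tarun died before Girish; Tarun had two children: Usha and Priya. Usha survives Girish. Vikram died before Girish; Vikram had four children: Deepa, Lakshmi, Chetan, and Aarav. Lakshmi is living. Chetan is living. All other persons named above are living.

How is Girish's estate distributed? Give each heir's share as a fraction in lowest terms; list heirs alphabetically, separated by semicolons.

Sarita, as surviving spouse, takes 1/3.
The remaining 2/3 passes to Girish's descendants per stirpes.
The 2/3 is divided into 5 equal shares of 2/15 among Jayant, Tarun, Bhavna, Hemant, Vikram.
Jayant predeceased; the 2/15 allotted to Jayant's branch passes to Jayant's issue by representation.
The 2/15 is divided into 3 equal shares of 2/45 among Yamini, Eshan, Rajiv.
Yamini is living and takes 2/45.
Eshan predeceased; the 2/45 allotted to Eshan's branch passes to Eshan's issue by representation.
The 2/45 is divided into 4 equal shares of 1/90 among Neelam, Manoj, Omkar, Ishita.
Neelam is living and takes 1/90.
Manoj is living and takes 1/90.
Omkar is living and takes 1/90.
Ishita is living and takes 1/90.
Rajiv is living and takes 2/45.
Tarun predeceased; the 2/15 allotted to Tarun's branch passes to Tarun's issue by representation.
The 2/15 is divided into 2 equal shares of 1/15 among Usha, Priya.
Usha is living and takes 1/15.
Priya is living and takes 1/15.
Bhavna is living and takes 2/15.
Hemant is living and takes 2/15.
Vikram predeceased; the 2/15 allotted to Vikram's branch passes to Vikram's issue by representation.
The 2/15 is divided into 4 equal shares of 1/30 among Deepa, Lakshmi, Chetan, Aarav.
Deepa is living and takes 1/30.
Lakshmi is living and takes 1/30.
Chetan is living and takes 1/30.
Aarav is living and takes 1/30.

Aarav 1/30; Bhavna 2/15; Chetan 1/30; Deepa 1/30; Hemant 2/15; Ishita 1/90; Lakshmi 1/30; Manoj 1/90; Neelam 1/90; Omkar 1/90; Priya 1/15; Rajiv 2/45; Sarita 1/3; Usha 1/15; Yamini 2/45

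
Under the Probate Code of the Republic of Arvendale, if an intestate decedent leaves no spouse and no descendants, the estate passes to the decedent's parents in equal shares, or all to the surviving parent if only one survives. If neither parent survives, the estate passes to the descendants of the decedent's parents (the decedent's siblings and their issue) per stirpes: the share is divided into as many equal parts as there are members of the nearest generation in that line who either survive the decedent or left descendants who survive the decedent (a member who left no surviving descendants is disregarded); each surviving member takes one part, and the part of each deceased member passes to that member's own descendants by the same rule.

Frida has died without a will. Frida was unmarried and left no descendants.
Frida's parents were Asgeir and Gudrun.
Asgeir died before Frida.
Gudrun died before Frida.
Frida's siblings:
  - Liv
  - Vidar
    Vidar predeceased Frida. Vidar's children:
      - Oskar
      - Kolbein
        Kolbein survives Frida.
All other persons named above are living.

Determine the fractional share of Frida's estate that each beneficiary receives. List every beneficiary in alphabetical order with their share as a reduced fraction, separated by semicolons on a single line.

Neither parent survives and there are no descendants, so the estate passes to Frida's siblings and their issue per stirpes.
The estate is divided into 2 equal shares of 1/2 among Liv, Vidar.
Liv is living and takes 1/2.
Vidar predeceased; the 1/2 allotted to Vidar's branch passes to Vidar's issue by representation.
The 1/2 is divided into 2 equal shares of 1/4 among Oskar, Kolbein.
Oskar is living and takes 1/4.
Kolbein is living and takes 1/4.

Kolbein 1/4; Liv 1/2; Oskar 1/4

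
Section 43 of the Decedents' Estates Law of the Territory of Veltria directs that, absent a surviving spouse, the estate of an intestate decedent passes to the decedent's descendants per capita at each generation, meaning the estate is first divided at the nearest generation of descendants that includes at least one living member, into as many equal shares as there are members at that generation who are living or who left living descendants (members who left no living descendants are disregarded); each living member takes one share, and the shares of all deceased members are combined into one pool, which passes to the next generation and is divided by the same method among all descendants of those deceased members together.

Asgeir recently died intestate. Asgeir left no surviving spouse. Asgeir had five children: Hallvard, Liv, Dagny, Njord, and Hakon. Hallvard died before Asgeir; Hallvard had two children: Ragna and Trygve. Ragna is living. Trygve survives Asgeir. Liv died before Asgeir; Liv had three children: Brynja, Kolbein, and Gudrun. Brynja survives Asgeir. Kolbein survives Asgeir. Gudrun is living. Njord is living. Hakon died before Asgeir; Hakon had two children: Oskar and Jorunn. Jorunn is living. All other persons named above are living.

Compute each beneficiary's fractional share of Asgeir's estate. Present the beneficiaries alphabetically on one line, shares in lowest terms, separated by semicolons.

There is no surviving spouse, so the entire estate passes to Asgeir's descendants per capita at each generation.
At generation 1 (Hallvard, Liv, Dagny, Njord, Hakon) there are 5 shares of (1)/5 = 1/5 each.
Living: Dagny and Njord — each takes 1/5.
Deceased: Hallvard, Liv, and Hakon. Their combined 3/5 is pooled and carried to generation 2.
At generation 2 (Ragna, Trygve, Brynja, Kolbein, Gudrun, Oskar, Jorunn) there are 7 shares of (3/5)/7 = 3/35 each.
Living: Ragna, Trygve, Brynja, Kolbein, Gudrun, Oskar, and Jorunn — each takes 3/35.

Brynja 3/35; Dagny 1/5; Gudrun 3/35; Jorunn 3/35; Kolbein 3/35; Njord 1/5; Oskar 3/35; Ragna 3/35; Trygve 3/35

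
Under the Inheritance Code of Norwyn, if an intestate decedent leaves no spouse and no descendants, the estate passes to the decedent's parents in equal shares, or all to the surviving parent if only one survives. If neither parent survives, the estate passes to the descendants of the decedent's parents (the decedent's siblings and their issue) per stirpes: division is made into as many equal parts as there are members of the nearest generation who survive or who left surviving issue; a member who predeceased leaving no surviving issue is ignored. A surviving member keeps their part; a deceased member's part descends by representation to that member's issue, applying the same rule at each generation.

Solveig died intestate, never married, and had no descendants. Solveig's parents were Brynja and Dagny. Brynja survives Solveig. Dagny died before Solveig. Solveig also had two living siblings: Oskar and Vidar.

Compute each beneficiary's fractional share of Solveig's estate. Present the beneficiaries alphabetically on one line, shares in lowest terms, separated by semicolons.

Brynja 1

Only one parent, Brynja, survives, so Brynja takes the entire estate. The siblings take nothing because a surviving parent has priority.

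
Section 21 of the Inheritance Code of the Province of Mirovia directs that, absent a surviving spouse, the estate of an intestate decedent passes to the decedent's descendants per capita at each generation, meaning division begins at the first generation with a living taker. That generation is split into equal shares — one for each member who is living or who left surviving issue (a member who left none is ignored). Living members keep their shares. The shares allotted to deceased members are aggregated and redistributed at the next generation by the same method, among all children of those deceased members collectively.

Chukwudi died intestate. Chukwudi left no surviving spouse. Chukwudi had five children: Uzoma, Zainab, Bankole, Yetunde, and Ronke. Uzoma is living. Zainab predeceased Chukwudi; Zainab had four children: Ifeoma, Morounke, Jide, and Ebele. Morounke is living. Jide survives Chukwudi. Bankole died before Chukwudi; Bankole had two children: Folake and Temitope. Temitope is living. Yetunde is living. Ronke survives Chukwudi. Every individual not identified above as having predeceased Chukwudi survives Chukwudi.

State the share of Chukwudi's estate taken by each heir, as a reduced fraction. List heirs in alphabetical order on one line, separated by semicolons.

Ebele 1/15; Folake 1/15; Ifeoma 1/15; Jide 1/15; Morounke 1/15; Ronke 1/5; Temitope 1/15; Uzoma 1/5; Yetunde 1/5

There is no surviving spouse, so the entire estate passes to Chukwudi's descendants per capita at each generation.
At generation 1 (Uzoma, Zainab, Bankole, Yetunde, Ronke) there are 5 shares of (1)/5 = 1/5 each.
Living: Uzoma, Yetunde, and Ronke — each takes 1/5.
Deceased: Zainab and Bankole. Their combined 2/5 is pooled and carried to generation 2.
At generation 2 (Ifeoma, Morounke, Jide, Ebele, Folake, Temitope) there are 6 shares of (2/5)/6 = 1/15 each.
Living: Ifeoma, Morounke, Jide, Ebele, Folake, and Temitope — each takes 1/15.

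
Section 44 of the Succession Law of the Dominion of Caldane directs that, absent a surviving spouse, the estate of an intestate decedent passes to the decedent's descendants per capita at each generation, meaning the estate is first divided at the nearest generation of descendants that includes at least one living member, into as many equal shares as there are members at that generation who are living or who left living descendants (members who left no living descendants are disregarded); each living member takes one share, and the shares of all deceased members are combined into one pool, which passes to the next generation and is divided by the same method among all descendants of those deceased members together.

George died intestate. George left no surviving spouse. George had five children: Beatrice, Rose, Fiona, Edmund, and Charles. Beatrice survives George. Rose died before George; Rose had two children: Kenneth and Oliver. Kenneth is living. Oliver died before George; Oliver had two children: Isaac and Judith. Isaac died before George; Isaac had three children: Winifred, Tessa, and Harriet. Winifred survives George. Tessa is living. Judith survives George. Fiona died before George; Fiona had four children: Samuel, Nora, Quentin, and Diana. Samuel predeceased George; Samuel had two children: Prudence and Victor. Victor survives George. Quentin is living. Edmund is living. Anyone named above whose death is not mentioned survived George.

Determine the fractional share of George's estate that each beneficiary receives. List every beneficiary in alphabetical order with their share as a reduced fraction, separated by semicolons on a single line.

Beatrice 1/5; Charles 1/5; Diana 1/15; Edmund 1/5; Harriet 1/90; Judith 1/30; Kenneth 1/15; Nora 1/15; Prudence 1/30; Quentin 1/15; Tessa 1/90; Victor 1/30; Winifred 1/90

There is no surviving spouse, so the entire estate passes to George's descendants per capita at each generation.
At generation 1 (Beatrice, Rose, Fiona, Edmund, Charles) there are 5 shares of (1)/5 = 1/5 each.
Living: Beatrice, Edmund, and Charles — each takes 1/5.
Deceased: Rose and Fiona. Their combined 2/5 is pooled and carried to generation 2.
At generation 2 (Kenneth, Oliver, Samuel, Nora, Quentin, Diana) there are 6 shares of (2/5)/6 = 1/15 each.
Living: Kenneth, Nora, Quentin, and Diana — each takes 1/15.
Deceased: Oliver and Samuel. Their combined 2/15 is pooled and carried to generation 3.
At generation 3 (Isaac, Judith, Prudence, Victor) there are 4 shares of (2/15)/4 = 1/30 each.
Living: Judith, Prudence, and Victor — each takes 1/30.
Deceased: Isaac. That 1/30 share is carried to generation 4.
At generation 4 (Winifred, Tessa, Harriet) there are 3 shares of (1/30)/3 = 1/90 each.
Living: Winifred, Tessa, and Harriet — each takes 1/90.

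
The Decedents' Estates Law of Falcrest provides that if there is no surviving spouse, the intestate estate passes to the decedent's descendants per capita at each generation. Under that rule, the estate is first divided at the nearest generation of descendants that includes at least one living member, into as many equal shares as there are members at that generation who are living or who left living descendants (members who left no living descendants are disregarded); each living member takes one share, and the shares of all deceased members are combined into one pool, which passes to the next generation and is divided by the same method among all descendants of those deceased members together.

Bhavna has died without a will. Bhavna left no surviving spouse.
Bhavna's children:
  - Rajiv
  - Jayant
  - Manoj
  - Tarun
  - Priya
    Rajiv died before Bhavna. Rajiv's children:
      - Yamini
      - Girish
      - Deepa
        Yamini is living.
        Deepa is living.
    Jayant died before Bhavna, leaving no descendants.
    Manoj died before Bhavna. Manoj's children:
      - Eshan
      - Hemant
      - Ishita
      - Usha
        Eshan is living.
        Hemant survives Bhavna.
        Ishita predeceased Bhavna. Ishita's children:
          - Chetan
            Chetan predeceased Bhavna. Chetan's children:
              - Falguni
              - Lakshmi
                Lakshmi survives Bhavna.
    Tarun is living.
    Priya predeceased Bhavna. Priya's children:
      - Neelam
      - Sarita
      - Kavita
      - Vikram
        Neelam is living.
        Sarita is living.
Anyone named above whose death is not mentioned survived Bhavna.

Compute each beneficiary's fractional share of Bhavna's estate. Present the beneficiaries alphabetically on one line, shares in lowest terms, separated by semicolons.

There is no surviving spouse, so the entire estate passes to Bhavna's descendants per capita at each generation.
At generation 1 (Rajiv, Manoj, Tarun, Priya) there are 4 shares of (1)/4 = 1/4 each.
Living: Tarun — each takes 1/4.
Deceased: Rajiv, Manoj, and Priya. Their combined 3/4 is pooled and carried to generation 2.
At generation 2 (Yamini, Girish, Deepa, Eshan, Hemant, Ishita, Usha, Neelam, Sarita, Kavita, Vikram) there are 11 shares of (3/4)/11 = 3/44 each.
Living: Yamini, Girish, Deepa, Eshan, Hemant, Usha, Neelam, Sarita, Kavita, and Vikram — each takes 3/44.
Deceased: Ishita. That 3/44 share is carried to generation 3.
At generation 3 (Chetan) there are 1 shares of (3/44)/1 = 3/44 each.
Deceased: Chetan. That 3/44 share is carried to generation 4.
At generation 4 (Falguni, Lakshmi) there are 2 shares of (3/44)/2 = 3/88 each.
Living: Falguni and Lakshmi — each takes 3/88.

Deepa 3/44; Eshan 3/44; Falguni 3/88; Girish 3/44; Hemant 3/44; Kavita 3/44; Lakshmi 3/88; Neelam 3/44; Sarita 3/44; Tarun 1/4; Usha 3/44; Vikram 3/44; Yamini 3/44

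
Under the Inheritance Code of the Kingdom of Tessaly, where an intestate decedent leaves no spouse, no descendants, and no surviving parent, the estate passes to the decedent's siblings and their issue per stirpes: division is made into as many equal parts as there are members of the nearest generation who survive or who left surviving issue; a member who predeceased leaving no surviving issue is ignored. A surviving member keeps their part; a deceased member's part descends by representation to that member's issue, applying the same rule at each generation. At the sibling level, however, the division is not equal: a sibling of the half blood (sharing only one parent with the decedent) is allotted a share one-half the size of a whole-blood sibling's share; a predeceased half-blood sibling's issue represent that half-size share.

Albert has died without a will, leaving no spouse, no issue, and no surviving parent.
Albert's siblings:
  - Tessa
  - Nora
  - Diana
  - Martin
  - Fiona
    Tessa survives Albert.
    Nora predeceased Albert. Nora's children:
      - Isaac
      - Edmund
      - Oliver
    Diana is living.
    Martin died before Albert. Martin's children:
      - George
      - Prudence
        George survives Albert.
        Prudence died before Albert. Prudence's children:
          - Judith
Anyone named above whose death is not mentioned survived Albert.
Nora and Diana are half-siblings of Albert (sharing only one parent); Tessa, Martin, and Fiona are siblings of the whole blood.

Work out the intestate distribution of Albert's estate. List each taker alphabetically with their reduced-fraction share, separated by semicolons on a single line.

Diana 1/8; Edmund 1/24; Fiona 1/4; George 1/8; Isaac 1/24; Judith 1/8; Oliver 1/24; Tessa 1/4

No spouse, descendants, or parent survives, so the estate passes to Albert's siblings per stirpes.
Half-blood siblings count for one-half the weight of whole-blood siblings at the initial division.
Dividing 1 in proportion to weights (total weight 4): Tessa (weight 1) → 1/4; Nora (weight 1/2) → 1/8; Diana (weight 1/2) → 1/8; Martin (weight 1) → 1/4; Fiona (weight 1) → 1/4.
Tessa is living and takes 1/4.
Nora predeceased; the 1/8 allotted to Nora's branch passes to Nora's issue by representation.
The 1/8 is divided into 3 equal shares of 1/24 among Isaac, Edmund, Oliver.
Isaac is living and takes 1/24.
Edmund is living and takes 1/24.
Oliver is living and takes 1/24.
Diana is living and takes 1/8.
Martin predeceased; the 1/4 allotted to Martin's branch passes to Martin's issue by representation.
The 1/4 is divided into 2 equal shares of 1/8 among George, Prudence.
George is living and takes 1/8.
Prudence predeceased; the 1/8 allotted to Prudence's branch passes to Prudence's issue by representation.
Judith is the sole taker at this level and receives the full 1/8.
Fiona is living and takes 1/4.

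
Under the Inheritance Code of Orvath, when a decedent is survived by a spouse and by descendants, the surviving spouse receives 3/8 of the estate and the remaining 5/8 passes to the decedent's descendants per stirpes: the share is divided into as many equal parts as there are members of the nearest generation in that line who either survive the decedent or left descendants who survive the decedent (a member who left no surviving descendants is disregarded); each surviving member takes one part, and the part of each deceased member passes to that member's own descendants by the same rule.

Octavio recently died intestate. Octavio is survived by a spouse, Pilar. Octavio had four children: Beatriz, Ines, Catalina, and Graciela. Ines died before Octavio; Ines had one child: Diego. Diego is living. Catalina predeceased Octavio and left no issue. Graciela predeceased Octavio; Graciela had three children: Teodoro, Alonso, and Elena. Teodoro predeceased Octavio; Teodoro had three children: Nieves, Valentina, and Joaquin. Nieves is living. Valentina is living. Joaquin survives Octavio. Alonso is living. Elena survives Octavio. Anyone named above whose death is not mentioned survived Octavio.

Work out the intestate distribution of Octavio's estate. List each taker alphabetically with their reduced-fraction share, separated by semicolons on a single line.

Alonso 5/72; Beatriz 5/24; Diego 5/24; Elena 5/72; Joaquin 5/216; Nieves 5/216; Pilar 3/8; Valentina 5/216

Pilar, as surviving spouse, takes 3/8.
The remaining 5/8 passes to Octavio's descendants per stirpes.
Catalina left no surviving issue, so that branch lapses and is disregarded.
The 5/8 is divided into 3 equal shares of 5/24 among Beatriz, Ines, Graciela.
Beatriz is living and takes 5/24.
Ines predeceased; the 5/24 allotted to Ines's branch passes to Ines's issue by representation.
Diego is the sole taker at this level and receives the full 5/24.
Graciela predeceased; the 5/24 allotted to Graciela's branch passes to Graciela's issue by representation.
The 5/24 is divided into 3 equal shares of 5/72 among Teodoro, Alonso, Elena.
Teodoro predeceased; the 5/72 allotted to Teodoro's branch passes to Teodoro's issue by representation.
The 5/72 is divided into 3 equal shares of 5/216 among Nieves, Valentina, Joaquin.
Nieves is living and takes 5/216.
Valentina is living and takes 5/216.
Joaquin is living and takes 5/216.
Alonso is living and takes 5/72.
Elena is living and takes 5/72.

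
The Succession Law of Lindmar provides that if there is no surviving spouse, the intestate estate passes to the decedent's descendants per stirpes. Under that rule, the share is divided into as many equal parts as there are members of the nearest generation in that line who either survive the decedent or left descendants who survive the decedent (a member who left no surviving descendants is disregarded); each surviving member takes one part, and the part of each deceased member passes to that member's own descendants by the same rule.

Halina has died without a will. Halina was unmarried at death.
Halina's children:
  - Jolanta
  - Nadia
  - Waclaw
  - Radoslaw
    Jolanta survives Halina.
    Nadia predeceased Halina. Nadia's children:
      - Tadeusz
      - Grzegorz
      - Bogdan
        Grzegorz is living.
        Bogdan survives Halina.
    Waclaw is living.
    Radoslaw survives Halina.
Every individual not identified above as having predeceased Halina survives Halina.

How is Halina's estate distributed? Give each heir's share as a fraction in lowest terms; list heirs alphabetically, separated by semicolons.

There is no surviving spouse, so the entire estate passes to Halina's descendants per stirpes.
The estate is divided into 4 equal shares of 1/4 among Jolanta, Nadia, Waclaw, Radoslaw.
Jolanta is living and takes 1/4.
Nadia predeceased; the 1/4 allotted to Nadia's branch passes to Nadia's issue by representation.
The 1/4 is divided into 3 equal shares of 1/12 among Tadeusz, Grzegorz, Bogdan.
Tadeusz is living and takes 1/12.
Grzegorz is living and takes 1/12.
Bogdan is living and takes 1/12.
Waclaw is living and takes 1/4.
Radoslaw is living and takes 1/4.

Bogdan 1/12; Grzegorz 1/12; Jolanta 1/4; Radoslaw 1/4; Tadeusz 1/12; Waclaw 1/4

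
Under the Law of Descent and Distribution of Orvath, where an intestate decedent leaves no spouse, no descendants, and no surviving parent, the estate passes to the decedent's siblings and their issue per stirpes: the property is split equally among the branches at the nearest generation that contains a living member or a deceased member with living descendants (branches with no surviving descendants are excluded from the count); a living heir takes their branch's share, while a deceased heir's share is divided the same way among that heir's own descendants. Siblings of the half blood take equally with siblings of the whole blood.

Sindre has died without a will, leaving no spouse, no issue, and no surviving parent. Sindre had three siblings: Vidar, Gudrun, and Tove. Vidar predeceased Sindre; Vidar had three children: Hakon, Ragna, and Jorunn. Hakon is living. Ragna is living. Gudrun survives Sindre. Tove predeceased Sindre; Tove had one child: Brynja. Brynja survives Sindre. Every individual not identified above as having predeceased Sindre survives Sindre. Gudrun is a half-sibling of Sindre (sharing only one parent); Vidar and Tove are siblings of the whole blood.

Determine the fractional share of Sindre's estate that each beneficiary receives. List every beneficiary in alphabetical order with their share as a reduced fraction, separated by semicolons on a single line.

Brynja 1/3; Gudrun 1/3; Hakon 1/9; Jorunn 1/9; Ragna 1/9

No spouse, descendants, or parent survives, so the estate passes to Sindre's siblings per stirpes.
Half-blood and whole-blood siblings take equally under the stated rule.
The estate is divided into 3 equal shares of 1/3 among Vidar, Gudrun, Tove.
Vidar predeceased; the 1/3 allotted to Vidar's branch passes to Vidar's issue by representation.
The 1/3 is divided into 3 equal shares of 1/9 among Hakon, Ragna, Jorunn.
Hakon is living and takes 1/9.
Ragna is living and takes 1/9.
Jorunn is living and takes 1/9.
Gudrun is living and takes 1/3.
Tove predeceased; the 1/3 allotted to Tove's branch passes to Tove's issue by representation.
Brynja is the sole taker at this level and receives the full 1/3.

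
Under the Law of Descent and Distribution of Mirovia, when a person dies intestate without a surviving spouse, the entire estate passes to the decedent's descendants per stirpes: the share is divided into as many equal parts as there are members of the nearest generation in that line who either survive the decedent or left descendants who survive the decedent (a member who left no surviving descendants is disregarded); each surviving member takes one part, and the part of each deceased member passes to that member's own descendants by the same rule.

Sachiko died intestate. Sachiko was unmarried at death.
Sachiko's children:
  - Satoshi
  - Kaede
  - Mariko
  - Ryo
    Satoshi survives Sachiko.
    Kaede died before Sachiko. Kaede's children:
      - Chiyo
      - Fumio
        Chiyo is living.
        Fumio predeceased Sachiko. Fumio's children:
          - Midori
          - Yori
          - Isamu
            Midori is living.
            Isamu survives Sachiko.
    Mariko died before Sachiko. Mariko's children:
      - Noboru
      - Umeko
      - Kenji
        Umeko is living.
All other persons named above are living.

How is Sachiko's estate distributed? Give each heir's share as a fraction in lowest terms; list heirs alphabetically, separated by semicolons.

Chiyo 1/8; Isamu 1/24; Kenji 1/12; Midori 1/24; Noboru 1/12; Ryo 1/4; Satoshi 1/4; Umeko 1/12; Yori 1/24

There is no surviving spouse, so the entire estate passes to Sachiko's descendants per stirpes.
The estate is divided into 4 equal shares of 1/4 among Satoshi, Kaede, Mariko, Ryo.
Satoshi is living and takes 1/4.
Kaede predeceased; the 1/4 allotted to Kaede's branch passes to Kaede's issue by representation.
The 1/4 is divided into 2 equal shares of 1/8 among Chiyo, Fumio.
Chiyo is living and takes 1/8.
Fumio predeceased; the 1/8 allotted to Fumio's branch passes to Fumio's issue by representation.
The 1/8 is divided into 3 equal shares of 1/24 among Midori, Yori, Isamu.
Midori is living and takes 1/24.
Yori is living and takes 1/24.
Isamu is living and takes 1/24.
Mariko predeceased; the 1/4 allotted to Mariko's branch passes to Mariko's issue by representation.
The 1/4 is divided into 3 equal shares of 1/12 among Noboru, Umeko, Kenji.
Noboru is living and takes 1/12.
Umeko is living and takes 1/12.
Kenji is living and takes 1/12.
Ryo is living and takes 1/4.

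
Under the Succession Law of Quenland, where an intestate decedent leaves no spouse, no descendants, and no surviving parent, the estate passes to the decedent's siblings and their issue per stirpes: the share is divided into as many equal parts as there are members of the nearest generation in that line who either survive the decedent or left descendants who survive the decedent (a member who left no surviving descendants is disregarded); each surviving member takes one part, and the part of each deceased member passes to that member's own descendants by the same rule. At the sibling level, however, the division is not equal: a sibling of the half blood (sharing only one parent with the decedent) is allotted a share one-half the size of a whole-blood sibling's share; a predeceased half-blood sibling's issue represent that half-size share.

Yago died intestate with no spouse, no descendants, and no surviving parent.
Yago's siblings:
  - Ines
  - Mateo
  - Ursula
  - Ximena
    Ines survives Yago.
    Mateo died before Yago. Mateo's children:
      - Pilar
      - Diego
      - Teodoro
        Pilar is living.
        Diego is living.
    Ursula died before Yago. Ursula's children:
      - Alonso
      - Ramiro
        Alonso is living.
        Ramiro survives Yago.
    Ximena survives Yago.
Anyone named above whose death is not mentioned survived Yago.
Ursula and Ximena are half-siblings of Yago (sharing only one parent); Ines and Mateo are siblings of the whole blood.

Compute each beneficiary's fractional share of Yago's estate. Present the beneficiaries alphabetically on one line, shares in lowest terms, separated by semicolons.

Alonso 1/12; Diego 1/9; Ines 1/3; Pilar 1/9; Ramiro 1/12; Teodoro 1/9; Ximena 1/6

No spouse, descendants, or parent survives, so the estate passes to Yago's siblings per stirpes.
Half-blood siblings count for one-half the weight of whole-blood siblings at the initial division.
Dividing 1 in proportion to weights (total weight 3): Ines (weight 1) → 1/3; Mateo (weight 1) → 1/3; Ursula (weight 1/2) → 1/6; Ximena (weight 1/2) → 1/6.
Ines is living and takes 1/3.
Mateo predeceased; the 1/3 allotted to Mateo's branch passes to Mateo's issue by representation.
The 1/3 is divided into 3 equal shares of 1/9 among Pilar, Diego, Teodoro.
Pilar is living and takes 1/9.
Diego is living and takes 1/9.
Teodoro is living and takes 1/9.
Ursula predeceased; the 1/6 allotted to Ursula's branch passes to Ursula's issue by representation.
The 1/6 is divided into 2 equal shares of 1/12 among Alonso, Ramiro.
Alonso is living and takes 1/12.
Ramiro is living and takes 1/12.
Ximena is living and takes 1/6.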